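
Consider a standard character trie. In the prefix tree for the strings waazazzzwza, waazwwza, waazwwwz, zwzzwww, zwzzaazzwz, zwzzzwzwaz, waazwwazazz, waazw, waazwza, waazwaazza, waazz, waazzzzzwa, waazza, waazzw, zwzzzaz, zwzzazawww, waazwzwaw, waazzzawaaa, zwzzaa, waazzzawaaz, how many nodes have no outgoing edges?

17

A leaf is a node with no children — equivalently, the end of a word that is not a proper prefix of any other stored word.
Those words: "waazazzzwza", "waazwaazza", "waazwwazazz", "waazwwwz", "waazwwza", "waazwza", "waazwzwaw", "waazza", "waazzw", "waazzzawaaa", "waazzzawaaz", "waazzzzzwa", "zwzzaazzwz", "zwzzazawww", "zwzzwww", "zwzzzaz", "zwzzzwzwaz"
Leaf count: 17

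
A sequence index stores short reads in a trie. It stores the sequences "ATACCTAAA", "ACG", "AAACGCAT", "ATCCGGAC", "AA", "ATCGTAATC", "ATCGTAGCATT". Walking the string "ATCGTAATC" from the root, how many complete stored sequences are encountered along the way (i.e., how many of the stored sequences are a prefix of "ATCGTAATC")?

1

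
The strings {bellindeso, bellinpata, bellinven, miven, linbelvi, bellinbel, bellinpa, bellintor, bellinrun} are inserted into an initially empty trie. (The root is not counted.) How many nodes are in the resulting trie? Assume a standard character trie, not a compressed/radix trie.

39

Count nodes per top-level branch (shared prefixes stored once):
  'b'-branch (bellinbel, bellindeso, bellinpa, bellinpata, bellinrun, bellintor, bellinven): 26 nodes
  'l'-branch (linbelvi): 8 nodes
  'm'-branch (miven): 5 nodes
Sum: 39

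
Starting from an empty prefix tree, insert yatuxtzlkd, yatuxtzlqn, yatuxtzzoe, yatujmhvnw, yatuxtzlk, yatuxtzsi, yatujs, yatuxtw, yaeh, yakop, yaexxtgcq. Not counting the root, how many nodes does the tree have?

36

Insert word by word; a character creates a node only if that edge doesn't already exist:
  "yatuxtzlkd" → 10 new (y, a, t, u, x, t, z, l, k, d)
  "yatuxtzlqn" → prefix "yatuxtzl" already present; 2 new (q, n)
  "yatuxtzzoe" → prefix "yatuxtz" already present; 3 new (z, o, e)
  "yatujmhvnw" → prefix "yatu" already present; 6 new (j, m, h, v, n, w)
  "yatuxtzlk" → prefix "yatuxtzlk" already present; 0 new (none)
  "yatuxtzsi" → prefix "yatuxtz" already present; 2 new (s, i)
  "yatujs" → prefix "yatuj" already present; 1 new (s)
  "yatuxtw" → prefix "yatuxt" already present; 1 new (w)
  "yaeh" → prefix "ya" already present; 2 new (e, h)
  "yakop" → prefix "ya" already present; 3 new (k, o, p)
  "yaexxtgcq" → prefix "yae" already present; 6 new (x, x, t, g, c, q)
Total nodes = 10 + 2 + 3 + 6 + 0 + 2 + 1 + 1 + 2 + 3 + 6 = 36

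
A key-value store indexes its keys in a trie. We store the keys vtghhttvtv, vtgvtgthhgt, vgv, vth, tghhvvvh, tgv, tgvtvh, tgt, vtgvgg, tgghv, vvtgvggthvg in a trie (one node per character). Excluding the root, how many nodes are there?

49

Trace insertions, counting only characters that open a new branch:
  "vtghhttvtv" → 10 new (v, t, g, h, h, t, t, v, t, v)
  "vtgvtgthhgt" → prefix "vtg" already present; 8 new (v, t, g, t, h, h, g, t)
  "vgv" → prefix "v" already present; 2 new (g, v)
  "vth" → prefix "vt" already present; 1 new (h)
  "tghhvvvh" → 8 new (t, g, h, h, v, v, v, h)
  "tgv" → prefix "tg" already present; 1 new (v)
  "tgvtvh" → prefix "tgv" already present; 3 new (t, v, h)
  "tgt" → prefix "tg" already present; 1 new (t)
  "vtgvgg" → prefix "vtgv" already present; 2 new (g, g)
  "tgghv" → prefix "tg" already present; 3 new (g, h, v)
  "vvtgvggthvg" → prefix "v" already present; 10 new (v, t, g, v, g, g, t, h, v, g)
Total nodes = 10 + 8 + 2 + 1 + 8 + 1 + 3 + 1 + 2 + 3 + 10 = 49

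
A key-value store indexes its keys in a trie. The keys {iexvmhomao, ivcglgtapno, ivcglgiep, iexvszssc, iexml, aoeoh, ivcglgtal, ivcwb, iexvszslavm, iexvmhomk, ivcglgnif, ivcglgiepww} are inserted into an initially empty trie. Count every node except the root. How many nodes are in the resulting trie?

Trace insertions, counting only characters that open a new branch:
  "iexvmhomao" → 10 new (i, e, x, v, m, h, o, m, a, o)
  "ivcglgtapno" → prefix "i" already present; 10 new (v, c, g, l, g, t, a, p, n, o)
  "ivcglgiep" → prefix "ivcglg" already present; 3 new (i, e, p)
  "iexvszssc" → prefix "iexv" already present; 5 new (s, z, s, s, c)
  "iexml" → prefix "iex" already present; 2 new (m, l)
  "aoeoh" → 5 new (a, o, e, o, h)
  "ivcglgtal" → prefix "ivcglgta" already present; 1 new (l)
  "ivcwb" → prefix "ivc" already present; 2 new (w, b)
  "iexvszslavm" → prefix "iexvszs" already present; 4 new (l, a, v, m)
  "iexvmhomk" → prefix "iexvmhom" already present; 1 new (k)
  "ivcglgnif" → prefix "ivcglg" already present; 3 new (n, i, f)
  "ivcglgiepww" → prefix "ivcglgiep" already present; 2 new (w, w)
Total nodes = 10 + 10 + 3 + 5 + 2 + 5 + 1 + 2 + 4 + 1 + 3 + 2 = 48

48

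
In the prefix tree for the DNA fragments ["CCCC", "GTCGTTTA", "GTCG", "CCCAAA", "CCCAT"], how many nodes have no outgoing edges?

A leaf is a node with no children — equivalently, the end of a word that is not a proper prefix of any other stored word.
Those words: "CCCAAA", "CCCAT", "CCCC", "GTCGTTTA"
Leaf count: 4

4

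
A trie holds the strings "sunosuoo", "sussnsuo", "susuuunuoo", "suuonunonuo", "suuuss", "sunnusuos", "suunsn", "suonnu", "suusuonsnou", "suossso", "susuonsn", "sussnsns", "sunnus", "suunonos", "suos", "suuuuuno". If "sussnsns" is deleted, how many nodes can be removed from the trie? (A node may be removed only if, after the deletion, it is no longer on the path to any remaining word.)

2

After clearing the end-marker at "sussnsns", prune upward until reaching a node still needed by another word.
The suffix "ns" (2 nodes) is used only by "sussnsns"; the node for "sussns" still has the child "u", so pruning stops there.
Nodes removed: 2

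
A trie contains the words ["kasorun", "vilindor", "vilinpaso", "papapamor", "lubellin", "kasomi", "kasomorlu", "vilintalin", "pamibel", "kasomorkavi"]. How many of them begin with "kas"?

4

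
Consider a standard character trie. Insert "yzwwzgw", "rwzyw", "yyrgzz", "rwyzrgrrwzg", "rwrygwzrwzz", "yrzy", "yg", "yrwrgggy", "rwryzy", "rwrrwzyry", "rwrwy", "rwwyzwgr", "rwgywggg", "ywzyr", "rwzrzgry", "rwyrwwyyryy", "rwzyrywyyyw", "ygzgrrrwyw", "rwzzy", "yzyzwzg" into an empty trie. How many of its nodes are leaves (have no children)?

Leaves are exactly the stored words that no other stored word extends.
Those words: "rwgywggg", "rwrrwzyry", "rwrwy", "rwrygwzrwzz", "rwryzy", "rwwyzwgr", "rwyrwwyyryy", "rwyzrgrrwzg", "rwzrzgry", "rwzyrywyyyw", "rwzyw", "rwzzy", "ygzgrrrwyw", "yrwrgggy", "yrzy", "ywzyr", "yyrgzz", "yzwwzgw", "yzyzwzg"
Leaf count: 19

19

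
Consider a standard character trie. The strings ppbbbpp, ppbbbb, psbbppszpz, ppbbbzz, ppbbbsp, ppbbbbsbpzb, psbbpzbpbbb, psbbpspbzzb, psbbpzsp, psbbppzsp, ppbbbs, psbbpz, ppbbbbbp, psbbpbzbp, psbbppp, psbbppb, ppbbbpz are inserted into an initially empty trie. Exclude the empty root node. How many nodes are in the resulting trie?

52

Trace insertions, counting only characters that open a new branch:
  "ppbbbpp" → 7 new (p, p, b, b, b, p, p)
  "ppbbbb" → prefix "ppbbb" already present; 1 new (b)
  "psbbppszpz" → prefix "p" already present; 9 new (s, b, b, p, p, s, z, p, z)
  "ppbbbzz" → prefix "ppbbb" already present; 2 new (z, z)
  "ppbbbsp" → prefix "ppbbb" already present; 2 new (s, p)
  "ppbbbbsbpzb" → prefix "ppbbbb" already present; 5 new (s, b, p, z, b)
  "psbbpzbpbbb" → prefix "psbbp" already present; 6 new (z, b, p, b, b, b)
  "psbbpspbzzb" → prefix "psbbp" already present; 6 new (s, p, b, z, z, b)
  "psbbpzsp" → prefix "psbbpz" already present; 2 new (s, p)
  "psbbppzsp" → prefix "psbbpp" already present; 3 new (z, s, p)
  "ppbbbs" → prefix "ppbbbs" already present; 0 new (none)
  "psbbpz" → prefix "psbbpz" already present; 0 new (none)
  "ppbbbbbp" → prefix "ppbbbb" already present; 2 new (b, p)
  "psbbpbzbp" → prefix "psbbp" already present; 4 new (b, z, b, p)
  "psbbppp" → prefix "psbbpp" already present; 1 new (p)
  "psbbppb" → prefix "psbbpp" already present; 1 new (b)
  "ppbbbpz" → prefix "ppbbbp" already present; 1 new (z)
Total nodes = 7 + 1 + 9 + 2 + 2 + 5 + 6 + 6 + 2 + 3 + 0 + 0 + 2 + 4 + 1 + 1 + 1 = 52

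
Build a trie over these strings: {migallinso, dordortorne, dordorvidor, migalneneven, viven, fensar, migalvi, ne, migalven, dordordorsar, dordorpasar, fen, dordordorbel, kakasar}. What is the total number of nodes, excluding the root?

Trace insertions, counting only characters that open a new branch:
  "migallinso" → 10 new (m, i, g, a, l, l, i, n, s, o)
  "dordortorne" → 11 new (d, o, r, d, o, r, t, o, r, n, e)
  "dordorvidor" → prefix "dordor" already present; 5 new (v, i, d, o, r)
  "migalneneven" → prefix "migal" already present; 7 new (n, e, n, e, v, e, n)
  "viven" → 5 new (v, i, v, e, n)
  "fensar" → 6 new (f, e, n, s, a, r)
  "migalvi" → prefix "migal" already present; 2 new (v, i)
  "ne" → 2 new (n, e)
  "migalven" → prefix "migalv" already present; 2 new (e, n)
  "dordordorsar" → prefix "dordor" already present; 6 new (d, o, r, s, a, r)
  "dordorpasar" → prefix "dordor" already present; 5 new (p, a, s, a, r)
  "fen" → prefix "fen" already present; 0 new (none)
  "dordordorbel" → prefix "dordordor" already present; 3 new (b, e, l)
  "kakasar" → 7 new (k, a, k, a, s, a, r)
Total nodes = 10 + 11 + 5 + 7 + 5 + 6 + 2 + 2 + 2 + 6 + 5 + 0 + 3 + 7 = 71

71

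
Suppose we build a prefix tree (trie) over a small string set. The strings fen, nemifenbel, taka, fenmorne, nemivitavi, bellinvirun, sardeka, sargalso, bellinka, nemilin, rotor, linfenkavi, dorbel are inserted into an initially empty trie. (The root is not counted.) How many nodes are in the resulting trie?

77

Insert word by word; a character creates a node only if that edge doesn't already exist:
  "fen" → 3 new (f, e, n)
  "nemifenbel" → 10 new (n, e, m, i, f, e, n, b, e, l)
  "taka" → 4 new (t, a, k, a)
  "fenmorne" → prefix "fen" already present; 5 new (m, o, r, n, e)
  "nemivitavi" → prefix "nemi" already present; 6 new (v, i, t, a, v, i)
  "bellinvirun" → 11 new (b, e, l, l, i, n, v, i, r, u, n)
  "sardeka" → 7 new (s, a, r, d, e, k, a)
  "sargalso" → prefix "sar" already present; 5 new (g, a, l, s, o)
  "bellinka" → prefix "bellin" already present; 2 new (k, a)
  "nemilin" → prefix "nemi" already present; 3 new (l, i, n)
  "rotor" → 5 new (r, o, t, o, r)
  "linfenkavi" → 10 new (l, i, n, f, e, n, k, a, v, i)
  "dorbel" → 6 new (d, o, r, b, e, l)
Total nodes = 3 + 10 + 4 + 5 + 6 + 11 + 7 + 5 + 2 + 3 + 5 + 10 + 6 = 77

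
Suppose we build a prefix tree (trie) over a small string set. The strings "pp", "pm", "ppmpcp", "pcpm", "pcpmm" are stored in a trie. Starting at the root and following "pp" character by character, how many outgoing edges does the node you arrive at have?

1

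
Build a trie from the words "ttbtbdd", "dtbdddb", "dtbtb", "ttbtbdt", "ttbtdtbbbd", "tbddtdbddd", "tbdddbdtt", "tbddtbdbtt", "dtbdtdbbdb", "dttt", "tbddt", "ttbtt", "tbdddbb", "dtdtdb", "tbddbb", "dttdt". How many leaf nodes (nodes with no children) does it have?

A leaf is a node with no children — equivalently, the end of a word that is not a proper prefix of any other stored word.
Those words: "dtbdddb", "dtbdtdbbdb", "dtbtb", "dtdtdb", "dttdt", "dttt", "tbddbb", "tbdddbb", "tbdddbdtt", "tbddtbdbtt", "tbddtdbddd", "ttbtbdd", "ttbtbdt", "ttbtdtbbbd", "ttbtt"
Leaf count: 15

15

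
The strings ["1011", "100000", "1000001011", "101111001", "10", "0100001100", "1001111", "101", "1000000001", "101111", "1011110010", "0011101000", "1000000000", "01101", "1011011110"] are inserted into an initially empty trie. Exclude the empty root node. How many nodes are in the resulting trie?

55

For each word, the new-node count is its length minus the longest prefix already in the trie:
  "1011" → 4 new (1, 0, 1, 1)
  "100000" → prefix "10" already present; 4 new (0, 0, 0, 0)
  "1000001011" → prefix "100000" already present; 4 new (1, 0, 1, 1)
  "101111001" → prefix "1011" already present; 5 new (1, 1, 0, 0, 1)
  "10" → prefix "10" already present; 0 new (none)
  "0100001100" → 10 new (0, 1, 0, 0, 0, 0, 1, 1, 0, 0)
  "1001111" → prefix "100" already present; 4 new (1, 1, 1, 1)
  "101" → prefix "101" already present; 0 new (none)
  "1000000001" → prefix "100000" already present; 4 new (0, 0, 0, 1)
  "101111" → prefix "101111" already present; 0 new (none)
  "1011110010" → prefix "101111001" already present; 1 new (0)
  "0011101000" → prefix "0" already present; 9 new (0, 1, 1, 1, 0, 1, 0, 0, 0)
  "1000000000" → prefix "100000000" already present; 1 new (0)
  "01101" → prefix "01" already present; 3 new (1, 0, 1)
  "1011011110" → prefix "1011" already present; 6 new (0, 1, 1, 1, 1, 0)
Total nodes = 4 + 4 + 4 + 5 + 0 + 10 + 4 + 0 + 4 + 0 + 1 + 9 + 1 + 3 + 6 = 55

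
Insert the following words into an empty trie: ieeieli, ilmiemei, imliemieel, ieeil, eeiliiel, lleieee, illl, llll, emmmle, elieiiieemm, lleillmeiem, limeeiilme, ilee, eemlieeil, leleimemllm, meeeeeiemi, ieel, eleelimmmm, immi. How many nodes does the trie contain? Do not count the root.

Trace insertions, counting only characters that open a new branch:
  "ieeieli" → 7 new (i, e, e, i, e, l, i)
  "ilmiemei" → prefix "i" already present; 7 new (l, m, i, e, m, e, i)
  "imliemieel" → prefix "i" already present; 9 new (m, l, i, e, m, i, e, e, l)
  "ieeil" → prefix "ieei" already present; 1 new (l)
  "eeiliiel" → 8 new (e, e, i, l, i, i, e, l)
  "lleieee" → 7 new (l, l, e, i, e, e, e)
  "illl" → prefix "il" already present; 2 new (l, l)
  "llll" → prefix "ll" already present; 2 new (l, l)
  "emmmle" → prefix "e" already present; 5 new (m, m, m, l, e)
  "elieiiieemm" → prefix "e" already present; 10 new (l, i, e, i, i, i, e, e, m, m)
  "lleillmeiem" → prefix "llei" already present; 7 new (l, l, m, e, i, e, m)
  "limeeiilme" → prefix "l" already present; 9 new (i, m, e, e, i, i, l, m, e)
  "ilee" → prefix "il" already present; 2 new (e, e)
  "eemlieeil" → prefix "ee" already present; 7 new (m, l, i, e, e, i, l)
  "leleimemllm" → prefix "l" already present; 10 new (e, l, e, i, m, e, m, l, l, m)
  "meeeeeiemi" → 10 new (m, e, e, e, e, e, i, e, m, i)
  "ieel" → prefix "iee" already present; 1 new (l)
  "eleelimmmm" → prefix "el" already present; 8 new (e, e, l, i, m, m, m, m)
  "immi" → prefix "im" already present; 2 new (m, i)
Total nodes = 7 + 7 + 9 + 1 + 8 + 7 + 2 + 2 + 5 + 10 + 7 + 9 + 2 + 7 + 10 + 10 + 1 + 8 + 2 = 114

114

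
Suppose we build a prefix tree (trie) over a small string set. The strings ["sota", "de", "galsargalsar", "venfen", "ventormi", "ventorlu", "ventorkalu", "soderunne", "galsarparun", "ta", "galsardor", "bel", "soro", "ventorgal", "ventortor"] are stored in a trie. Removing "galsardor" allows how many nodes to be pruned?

After clearing the end-marker at "galsardor", prune upward until reaching a node still needed by another word.
The suffix "dor" (3 nodes) is used only by "galsardor"; the node for "galsar" still has the child "g", so pruning stops there.
Nodes removed: 3

3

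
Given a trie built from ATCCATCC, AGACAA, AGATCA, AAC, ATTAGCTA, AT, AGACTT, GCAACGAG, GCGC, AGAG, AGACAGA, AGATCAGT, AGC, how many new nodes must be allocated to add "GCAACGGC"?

Walking "GCAACGGC" from the root, the first 6 characters ("GCAACG") follow existing edges; "G" is the first miss.
So 8 − 6 = 2 new nodes.

2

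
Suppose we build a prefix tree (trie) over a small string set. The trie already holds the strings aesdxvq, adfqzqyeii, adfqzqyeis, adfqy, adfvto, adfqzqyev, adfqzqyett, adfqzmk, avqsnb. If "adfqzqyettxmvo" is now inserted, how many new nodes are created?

The longest prefix of "adfqzqyettxmvo" already in the trie is "adfqzqyett" (length 10).
Each of the 4 remaining characters creates one node.

4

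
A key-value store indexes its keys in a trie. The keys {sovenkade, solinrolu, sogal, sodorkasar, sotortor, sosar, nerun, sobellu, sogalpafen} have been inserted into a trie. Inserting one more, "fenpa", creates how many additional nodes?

Nothing in the trie begins with "f"; the whole of "fenpa" is new.
5 − 0 = 5 new nodes.

5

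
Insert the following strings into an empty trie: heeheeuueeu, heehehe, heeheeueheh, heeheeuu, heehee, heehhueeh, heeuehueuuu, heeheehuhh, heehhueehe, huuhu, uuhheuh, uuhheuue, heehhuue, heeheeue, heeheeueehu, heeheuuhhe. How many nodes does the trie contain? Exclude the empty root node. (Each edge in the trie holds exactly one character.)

Trace insertions, counting only characters that open a new branch:
  "heeheeuueeu" → 11 new (h, e, e, h, e, e, u, u, e, e, u)
  "heehehe" → prefix "heehe" already present; 2 new (h, e)
  "heeheeueheh" → prefix "heeheeu" already present; 4 new (e, h, e, h)
  "heeheeuu" → prefix "heeheeuu" already present; 0 new (none)
  "heehee" → prefix "heehee" already present; 0 new (none)
  "heehhueeh" → prefix "heeh" already present; 5 new (h, u, e, e, h)
  "heeuehueuuu" → prefix "hee" already present; 8 new (u, e, h, u, e, u, u, u)
  "heeheehuhh" → prefix "heehee" already present; 4 new (h, u, h, h)
  "heehhueehe" → prefix "heehhueeh" already present; 1 new (e)
  "huuhu" → prefix "h" already present; 4 new (u, u, h, u)
  "uuhheuh" → 7 new (u, u, h, h, e, u, h)
  "uuhheuue" → prefix "uuhheu" already present; 2 new (u, e)
  "heehhuue" → prefix "heehhu" already present; 2 new (u, e)
  "heeheeue" → prefix "heeheeue" already present; 0 new (none)
  "heeheeueehu" → prefix "heeheeue" already present; 3 new (e, h, u)
  "heeheuuhhe" → prefix "heehe" already present; 5 new (u, u, h, h, e)
Total nodes = 11 + 2 + 4 + 0 + 0 + 5 + 8 + 4 + 1 + 4 + 7 + 2 + 2 + 0 + 3 + 5 = 58

58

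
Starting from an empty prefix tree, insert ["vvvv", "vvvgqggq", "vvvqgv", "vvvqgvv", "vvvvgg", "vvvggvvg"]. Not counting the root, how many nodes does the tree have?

19

Count nodes per top-level branch (shared prefixes stored once):
  'v'-branch (vvvggvvg, vvvgqggq, vvvqgv, vvvqgvv, vvvv, vvvvgg): 19 nodes
Sum: 19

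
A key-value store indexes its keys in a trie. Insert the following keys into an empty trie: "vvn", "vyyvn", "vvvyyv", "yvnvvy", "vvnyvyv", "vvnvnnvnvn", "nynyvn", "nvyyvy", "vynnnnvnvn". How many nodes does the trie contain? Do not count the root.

Count nodes per top-level branch (shared prefixes stored once):
  'n'-branch (nvyyvy, nynyvn): 11 nodes
  'v'-branch (vvn, vvnvnnvnvn, vvnyvyv, vvvyyv, vynnnnvnvn, vyyvn): 30 nodes
  'y'-branch (yvnvvy): 6 nodes
Sum: 47

47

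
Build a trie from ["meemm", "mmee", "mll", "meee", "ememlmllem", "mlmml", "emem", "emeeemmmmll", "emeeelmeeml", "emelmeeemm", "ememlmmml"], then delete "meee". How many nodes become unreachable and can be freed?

After clearing the end-marker at "meee", prune upward until reaching a node still needed by another word.
The suffix "e" (1 node) is used only by "meee"; the node for "mee" still has the child "m", so pruning stops there.
Nodes removed: 1

1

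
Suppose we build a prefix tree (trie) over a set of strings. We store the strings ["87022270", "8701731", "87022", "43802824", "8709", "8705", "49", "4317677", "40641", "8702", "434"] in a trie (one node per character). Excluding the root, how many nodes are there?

Count nodes per top-level branch (shared prefixes stored once):
  '4'-branch (40641, 4317677, 434, 43802824, 49): 19 nodes
  '8'-branch (8701731, 8702, 87022, 87022270, 8705, 8709): 14 nodes
Sum: 33

33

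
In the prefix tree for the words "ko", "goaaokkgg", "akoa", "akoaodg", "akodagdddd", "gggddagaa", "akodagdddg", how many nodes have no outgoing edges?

Leaves are exactly the stored words that no other stored word extends.
Those words: "akoaodg", "akodagdddd", "akodagdddg", "gggddagaa", "goaaokkgg", "ko"
Leaf count: 6

6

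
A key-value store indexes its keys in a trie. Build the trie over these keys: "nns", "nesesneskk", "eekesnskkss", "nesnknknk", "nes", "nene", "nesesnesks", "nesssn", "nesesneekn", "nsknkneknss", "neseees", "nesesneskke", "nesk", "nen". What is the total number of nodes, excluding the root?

53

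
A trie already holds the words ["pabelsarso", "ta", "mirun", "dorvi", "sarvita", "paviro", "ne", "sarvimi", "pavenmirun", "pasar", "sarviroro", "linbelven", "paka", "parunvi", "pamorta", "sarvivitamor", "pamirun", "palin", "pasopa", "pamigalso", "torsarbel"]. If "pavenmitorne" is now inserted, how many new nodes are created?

5

Walking "pavenmitorne" from the root, the first 7 characters ("pavenmi") follow existing edges; "t" is the first miss.
Each of the 5 remaining characters creates one node.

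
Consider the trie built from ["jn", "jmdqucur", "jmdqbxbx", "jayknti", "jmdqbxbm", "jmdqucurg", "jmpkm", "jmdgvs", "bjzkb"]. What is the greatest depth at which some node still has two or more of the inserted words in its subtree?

The deepest shared node is where two words last agree before diverging.
"jmdqucur" and "jmdqucurg" agree on "jmdqucur" (8 characters) before diverging; nothing deeper is shared.
Longest shared-prefix length: 8

8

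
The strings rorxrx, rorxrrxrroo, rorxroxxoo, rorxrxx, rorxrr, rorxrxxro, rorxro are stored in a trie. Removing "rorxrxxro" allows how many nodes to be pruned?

Walk "rorxrxxro" from the leaf back toward the root, removing each node that no remaining word uses.
The suffix "ro" (2 nodes) is used only by "rorxrxxro"; "rorxrxx" is itself a stored word, so pruning stops there.
Nodes removed: 2

2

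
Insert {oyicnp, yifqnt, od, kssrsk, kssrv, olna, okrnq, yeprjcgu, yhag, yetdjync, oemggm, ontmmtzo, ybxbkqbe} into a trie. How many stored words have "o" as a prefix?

6

Filter for entries beginning with "o":
Matches: "od", "oemggm", "okrnq", "olna", "ontmmtzo", "oyicnp"
Count: 6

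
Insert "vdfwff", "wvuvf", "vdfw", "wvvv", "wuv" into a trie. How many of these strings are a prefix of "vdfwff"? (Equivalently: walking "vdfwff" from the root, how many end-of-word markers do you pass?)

2

Check each prefix of "vdfwff" against the stored set — each match is an end-marker on the path.
Prefixes of the query that are stored words: "vdfw", "vdfwff"
Count: 2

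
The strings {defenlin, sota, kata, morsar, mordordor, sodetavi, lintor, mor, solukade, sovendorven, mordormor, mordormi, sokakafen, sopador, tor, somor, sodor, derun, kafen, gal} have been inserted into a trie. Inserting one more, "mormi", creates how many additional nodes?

2

Walking "mormi" from the root, the first 3 characters ("mor") follow existing edges; "m" is the first miss.
New nodes needed: |"mormi"| − 3 = 5 − 3 = 2.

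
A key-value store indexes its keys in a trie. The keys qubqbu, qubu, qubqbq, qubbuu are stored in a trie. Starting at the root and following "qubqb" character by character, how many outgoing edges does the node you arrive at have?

Walk "qubqb" from the root, arriving at one node.
Characters that immediately follow "qubqb" among the stored strings: {q, u}.
That node has 2 child edges.

2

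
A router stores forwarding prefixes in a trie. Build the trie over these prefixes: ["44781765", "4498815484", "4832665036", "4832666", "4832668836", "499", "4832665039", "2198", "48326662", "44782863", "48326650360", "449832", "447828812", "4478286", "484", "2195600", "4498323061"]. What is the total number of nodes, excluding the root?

57

Count nodes per top-level branch (shared prefixes stored once):
  '2'-branch (2195600, 2198): 8 nodes
  '4'-branch (44781765, 4478286, 44782863, 447828812, 449832, 4498323061, 4498815484, 4832665036, 48326650360, 4832665039, 4832666, 48326662, 4832668836, 484, 499): 49 nodes
Sum: 57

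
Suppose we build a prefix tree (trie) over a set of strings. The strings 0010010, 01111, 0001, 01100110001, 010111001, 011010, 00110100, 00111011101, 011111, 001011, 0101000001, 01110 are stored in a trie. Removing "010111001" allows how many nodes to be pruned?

Walk "010111001" from the leaf back toward the root, removing each node that no remaining word uses.
The suffix "11001" (5 nodes) is used only by "010111001"; the node for "0101" still has the child "0", so pruning stops there.
Nodes removed: 5

5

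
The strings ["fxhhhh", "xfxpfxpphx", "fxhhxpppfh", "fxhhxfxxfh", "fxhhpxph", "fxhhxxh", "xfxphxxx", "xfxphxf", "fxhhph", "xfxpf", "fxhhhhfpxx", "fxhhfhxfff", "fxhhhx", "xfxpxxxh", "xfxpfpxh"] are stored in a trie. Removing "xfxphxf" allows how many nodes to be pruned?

1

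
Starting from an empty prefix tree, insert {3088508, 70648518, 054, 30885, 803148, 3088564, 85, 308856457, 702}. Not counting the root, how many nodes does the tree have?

30

Trie structure (* marks end of a word):
(root)
├─ 0
│  └─ 5
│     └─ 4 *
├─ 3
│  └─ 0
│     └─ 8
│        └─ 8
│           └─ 5 *
│              ├─ 0
│              │  └─ 8 *
│              └─ 6
│                 └─ 4 *
│                    └─ 5
│                       └─ 7 *
├─ 7
│  └─ 0
│     ├─ 2 *
│     └─ 6
│        └─ 4
│           └─ 8
│              └─ 5
│                 └─ 1
│                    └─ 8 *
└─ 8
   ├─ 0
   │  └─ 3
   │     └─ 1
   │        └─ 4
   │           └─ 8 *
   └─ 5 *
Counting every labelled node above: 30.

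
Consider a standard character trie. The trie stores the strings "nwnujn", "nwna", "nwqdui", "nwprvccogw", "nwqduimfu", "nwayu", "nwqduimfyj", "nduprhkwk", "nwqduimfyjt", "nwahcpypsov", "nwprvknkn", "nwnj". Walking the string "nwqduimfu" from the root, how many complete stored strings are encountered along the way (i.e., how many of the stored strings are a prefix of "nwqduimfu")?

2

Traverse "nwqduimfu" character by character; count nodes along the way that are marked as word ends.
Prefixes of the query that are stored words: "nwqdui", "nwqduimfu"
Count: 2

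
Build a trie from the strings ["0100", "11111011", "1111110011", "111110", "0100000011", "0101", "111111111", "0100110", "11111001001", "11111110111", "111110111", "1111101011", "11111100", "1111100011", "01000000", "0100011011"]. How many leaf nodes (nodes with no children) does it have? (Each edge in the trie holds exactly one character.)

11

A leaf is a node with no children — equivalently, the end of a word that is not a proper prefix of any other stored word.
Those words: "0100000011", "0100011011", "0100110", "0101", "1111100011", "11111001001", "1111101011", "111110111", "1111110011", "11111110111", "111111111"
Leaf count: 11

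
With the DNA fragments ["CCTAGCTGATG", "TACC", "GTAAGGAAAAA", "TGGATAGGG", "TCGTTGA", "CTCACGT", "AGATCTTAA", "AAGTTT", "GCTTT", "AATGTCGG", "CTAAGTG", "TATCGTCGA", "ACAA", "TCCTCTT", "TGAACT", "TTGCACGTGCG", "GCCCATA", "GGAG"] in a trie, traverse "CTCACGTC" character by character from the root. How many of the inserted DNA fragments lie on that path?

1

Traverse "CTCACGTC" character by character; count nodes along the way that are marked as word ends.
Prefixes of the query that are stored words: "CTCACGT"
Count: 1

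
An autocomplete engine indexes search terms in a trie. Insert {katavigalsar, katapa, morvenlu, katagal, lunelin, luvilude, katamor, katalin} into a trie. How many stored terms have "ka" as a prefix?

5

Traverse to the node for "ka", then collect every word in that subtree.
Matches: "katagal", "katalin", "katamor", "katapa", "katavigalsar"
Count: 5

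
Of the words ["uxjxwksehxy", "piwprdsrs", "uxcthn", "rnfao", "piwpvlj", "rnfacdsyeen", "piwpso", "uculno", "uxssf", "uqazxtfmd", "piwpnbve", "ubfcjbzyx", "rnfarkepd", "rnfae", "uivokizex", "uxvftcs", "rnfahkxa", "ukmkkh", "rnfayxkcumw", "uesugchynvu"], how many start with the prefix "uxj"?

Traverse to the node for "uxj", then collect every word in that subtree.
Matches: "uxjxwksehxy"
Count: 1

1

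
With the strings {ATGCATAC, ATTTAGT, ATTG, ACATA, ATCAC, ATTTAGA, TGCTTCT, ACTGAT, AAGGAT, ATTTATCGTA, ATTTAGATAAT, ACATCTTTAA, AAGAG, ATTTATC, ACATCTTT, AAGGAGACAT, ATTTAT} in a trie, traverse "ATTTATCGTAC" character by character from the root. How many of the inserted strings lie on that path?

3

Traverse "ATTTATCGTAC" character by character; count nodes along the way that are marked as word ends.
Prefixes of the query that are stored words: "ATTTAT", "ATTTATC", "ATTTATCGTA"
Count: 3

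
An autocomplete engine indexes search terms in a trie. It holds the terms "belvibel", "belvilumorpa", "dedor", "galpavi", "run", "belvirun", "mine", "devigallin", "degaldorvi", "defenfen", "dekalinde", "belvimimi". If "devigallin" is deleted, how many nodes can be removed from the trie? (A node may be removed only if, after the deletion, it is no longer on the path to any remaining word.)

8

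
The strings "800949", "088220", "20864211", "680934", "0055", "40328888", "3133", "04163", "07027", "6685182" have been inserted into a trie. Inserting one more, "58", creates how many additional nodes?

No existing word starts with "5", so every character of "58" needs a new node.
2 − 0 = 2 new nodes.

2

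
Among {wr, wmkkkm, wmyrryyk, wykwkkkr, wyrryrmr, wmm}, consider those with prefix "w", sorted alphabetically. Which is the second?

DFS of the "w" subtree visits, in order: "wmkkkm", "wmm", "wmyrryyk", "wr", "wykwkkkr", "wyrryrmr"
The 2nd is wmm.

wmm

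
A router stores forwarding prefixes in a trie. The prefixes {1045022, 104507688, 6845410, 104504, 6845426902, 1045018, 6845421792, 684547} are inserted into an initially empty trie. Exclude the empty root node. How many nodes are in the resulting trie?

31

Insert word by word; a character creates a node only if that edge doesn't already exist:
  "1045022" → 7 new (1, 0, 4, 5, 0, 2, 2)
  "104507688" → prefix "10450" already present; 4 new (7, 6, 8, 8)
  "6845410" → 7 new (6, 8, 4, 5, 4, 1, 0)
  "104504" → prefix "10450" already present; 1 new (4)
  "6845426902" → prefix "68454" already present; 5 new (2, 6, 9, 0, 2)
  "1045018" → prefix "10450" already present; 2 new (1, 8)
  "6845421792" → prefix "684542" already present; 4 new (1, 7, 9, 2)
  "684547" → prefix "68454" already present; 1 new (7)
Total nodes = 7 + 4 + 7 + 1 + 5 + 2 + 4 + 1 = 31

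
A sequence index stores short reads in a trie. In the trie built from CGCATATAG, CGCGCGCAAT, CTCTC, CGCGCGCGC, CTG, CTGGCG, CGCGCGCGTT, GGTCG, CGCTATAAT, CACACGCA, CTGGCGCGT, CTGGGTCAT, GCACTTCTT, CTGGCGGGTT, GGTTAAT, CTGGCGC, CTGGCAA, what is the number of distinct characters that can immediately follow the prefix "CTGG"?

2

Follow the path "CTGG" to its node, then look at its outgoing edges.
Distinct next characters after "CTGG": C, G.
That node has 2 child edges.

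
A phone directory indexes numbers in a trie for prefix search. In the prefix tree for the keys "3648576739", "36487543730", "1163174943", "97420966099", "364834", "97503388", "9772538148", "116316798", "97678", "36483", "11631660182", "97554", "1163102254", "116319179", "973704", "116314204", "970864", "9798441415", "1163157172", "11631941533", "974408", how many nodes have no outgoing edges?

20

Leaves are exactly the stored words that no other stored word extends.
Those words: "1163102254", "116314204", "1163157172", "11631660182", "116316798", "1163174943", "116319179", "11631941533", "364834", "3648576739", "36487543730", "970864", "973704", "97420966099", "974408", "97503388", "97554", "97678", "9772538148", "9798441415"
Leaf count: 20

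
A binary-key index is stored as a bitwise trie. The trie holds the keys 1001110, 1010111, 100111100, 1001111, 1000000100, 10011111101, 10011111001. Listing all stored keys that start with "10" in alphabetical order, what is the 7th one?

1010111

DFS of the "10" subtree visits, in order: "1000000100", "1001110", "1001111", "100111100", "10011111001", "10011111101", "1010111"
The 7th is 1010111.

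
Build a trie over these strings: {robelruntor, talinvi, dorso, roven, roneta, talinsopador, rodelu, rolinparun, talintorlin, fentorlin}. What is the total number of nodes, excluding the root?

64

Insert word by word; a character creates a node only if that edge doesn't already exist:
  "robelruntor" → 11 new (r, o, b, e, l, r, u, n, t, o, r)
  "talinvi" → 7 new (t, a, l, i, n, v, i)
  "dorso" → 5 new (d, o, r, s, o)
  "roven" → prefix "ro" already present; 3 new (v, e, n)
  "roneta" → prefix "ro" already present; 4 new (n, e, t, a)
  "talinsopador" → prefix "talin" already present; 7 new (s, o, p, a, d, o, r)
  "rodelu" → prefix "ro" already present; 4 new (d, e, l, u)
  "rolinparun" → prefix "ro" already present; 8 new (l, i, n, p, a, r, u, n)
  "talintorlin" → prefix "talin" already present; 6 new (t, o, r, l, i, n)
  "fentorlin" → 9 new (f, e, n, t, o, r, l, i, n)
Total nodes = 11 + 7 + 5 + 3 + 4 + 7 + 4 + 8 + 6 + 9 = 64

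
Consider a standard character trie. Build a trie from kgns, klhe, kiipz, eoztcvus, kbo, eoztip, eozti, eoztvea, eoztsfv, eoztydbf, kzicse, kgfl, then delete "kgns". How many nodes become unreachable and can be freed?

2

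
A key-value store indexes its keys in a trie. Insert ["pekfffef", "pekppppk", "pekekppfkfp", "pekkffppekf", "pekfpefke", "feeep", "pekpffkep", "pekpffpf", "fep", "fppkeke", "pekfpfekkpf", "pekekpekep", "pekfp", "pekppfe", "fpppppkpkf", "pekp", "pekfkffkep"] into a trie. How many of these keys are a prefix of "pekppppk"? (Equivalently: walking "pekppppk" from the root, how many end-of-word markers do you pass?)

Traverse "pekppppk" character by character; count nodes along the way that are marked as word ends.
Prefixes of the query that are stored words: "pekp", "pekppppk"
Count: 2

2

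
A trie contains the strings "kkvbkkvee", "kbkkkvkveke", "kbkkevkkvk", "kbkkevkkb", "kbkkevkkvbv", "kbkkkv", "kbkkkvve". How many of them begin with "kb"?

6

Traverse to the node for "kb", then collect every word in that subtree.
Words under "kb": kbkkevkkb, kbkkevkkvbv, kbkkevkkvk, kbkkkv, kbkkkvkveke, kbkkkvve
Count: 6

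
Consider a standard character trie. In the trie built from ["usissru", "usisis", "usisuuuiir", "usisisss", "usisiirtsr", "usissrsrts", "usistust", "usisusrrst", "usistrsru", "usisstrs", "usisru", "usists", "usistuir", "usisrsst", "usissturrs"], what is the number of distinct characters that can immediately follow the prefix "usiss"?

The children of the "usiss" node are the distinct next characters among strings starting with "usiss".
Characters that immediately follow "usiss" among the stored strings: {r, t}.
That node has 2 child edges.

2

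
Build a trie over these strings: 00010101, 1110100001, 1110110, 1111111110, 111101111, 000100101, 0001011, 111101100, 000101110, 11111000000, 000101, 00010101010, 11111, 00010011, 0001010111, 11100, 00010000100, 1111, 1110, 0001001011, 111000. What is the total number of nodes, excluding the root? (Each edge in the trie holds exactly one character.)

61

Insert word by word; a character creates a node only if that edge doesn't already exist:
  "00010101" → 8 new (0, 0, 0, 1, 0, 1, 0, 1)
  "1110100001" → 10 new (1, 1, 1, 0, 1, 0, 0, 0, 0, 1)
  "1110110" → prefix "11101" already present; 2 new (1, 0)
  "1111111110" → prefix "111" already present; 7 new (1, 1, 1, 1, 1, 1, 0)
  "111101111" → prefix "1111" already present; 5 new (0, 1, 1, 1, 1)
  "000100101" → prefix "00010" already present; 4 new (0, 1, 0, 1)
  "0001011" → prefix "000101" already present; 1 new (1)
  "111101100" → prefix "1111011" already present; 2 new (0, 0)
  "000101110" → prefix "0001011" already present; 2 new (1, 0)
  "11111000000" → prefix "11111" already present; 6 new (0, 0, 0, 0, 0, 0)
  "000101" → prefix "000101" already present; 0 new (none)
  "00010101010" → prefix "00010101" already present; 3 new (0, 1, 0)
  "11111" → prefix "11111" already present; 0 new (none)
  "00010011" → prefix "0001001" already present; 1 new (1)
  "0001010111" → prefix "00010101" already present; 2 new (1, 1)
  "11100" → prefix "1110" already present; 1 new (0)
  "00010000100" → prefix "000100" already present; 5 new (0, 0, 1, 0, 0)
  "1111" → prefix "1111" already present; 0 new (none)
  "1110" → prefix "1110" already present; 0 new (none)
  "0001001011" → prefix "000100101" already present; 1 new (1)
  "111000" → prefix "11100" already present; 1 new (0)
Total nodes = 8 + 10 + 2 + 7 + 5 + 4 + 1 + 2 + 2 + 6 + 0 + 3 + 0 + 1 + 2 + 1 + 5 + 0 + 0 + 1 + 1 = 61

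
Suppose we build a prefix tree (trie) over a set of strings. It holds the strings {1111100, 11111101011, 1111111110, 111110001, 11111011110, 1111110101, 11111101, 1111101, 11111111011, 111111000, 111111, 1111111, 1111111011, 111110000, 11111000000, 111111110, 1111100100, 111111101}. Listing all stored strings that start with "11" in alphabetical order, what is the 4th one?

111110001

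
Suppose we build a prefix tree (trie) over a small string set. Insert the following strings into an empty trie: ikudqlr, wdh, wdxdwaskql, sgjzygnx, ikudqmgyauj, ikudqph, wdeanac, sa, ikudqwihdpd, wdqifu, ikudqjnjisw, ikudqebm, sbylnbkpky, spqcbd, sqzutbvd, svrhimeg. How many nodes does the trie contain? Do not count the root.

For each word, the new-node count is its length minus the longest prefix already in the trie:
  "ikudqlr" → 7 new (i, k, u, d, q, l, r)
  "wdh" → 3 new (w, d, h)
  "wdxdwaskql" → prefix "wd" already present; 8 new (x, d, w, a, s, k, q, l)
  "sgjzygnx" → 8 new (s, g, j, z, y, g, n, x)
  "ikudqmgyauj" → prefix "ikudq" already present; 6 new (m, g, y, a, u, j)
  "ikudqph" → prefix "ikudq" already present; 2 new (p, h)
  "wdeanac" → prefix "wd" already present; 5 new (e, a, n, a, c)
  "sa" → prefix "s" already present; 1 new (a)
  "ikudqwihdpd" → prefix "ikudq" already present; 6 new (w, i, h, d, p, d)
  "wdqifu" → prefix "wd" already present; 4 new (q, i, f, u)
  "ikudqjnjisw" → prefix "ikudq" already present; 6 new (j, n, j, i, s, w)
  "ikudqebm" → prefix "ikudq" already present; 3 new (e, b, m)
  "sbylnbkpky" → prefix "s" already present; 9 new (b, y, l, n, b, k, p, k, y)
  "spqcbd" → prefix "s" already present; 5 new (p, q, c, b, d)
  "sqzutbvd" → prefix "s" already present; 7 new (q, z, u, t, b, v, d)
  "svrhimeg" → prefix "s" already present; 7 new (v, r, h, i, m, e, g)
Total nodes = 7 + 3 + 8 + 8 + 6 + 2 + 5 + 1 + 6 + 4 + 6 + 3 + 9 + 5 + 7 + 7 = 87

87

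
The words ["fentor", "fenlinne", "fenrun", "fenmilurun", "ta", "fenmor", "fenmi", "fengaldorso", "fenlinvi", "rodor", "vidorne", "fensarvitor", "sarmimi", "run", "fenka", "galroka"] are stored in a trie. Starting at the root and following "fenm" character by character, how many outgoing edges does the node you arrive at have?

2

Walk "fenm" from the root, arriving at one node.
Distinct next characters after "fenm": i, o.
That node has 2 child edges.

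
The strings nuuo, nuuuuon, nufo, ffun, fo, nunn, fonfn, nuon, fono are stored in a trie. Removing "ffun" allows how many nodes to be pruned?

3

After clearing the end-marker at "ffun", prune upward until reaching a node still needed by another word.
The suffix "fun" (3 nodes) is used only by "ffun"; the node for "f" still has the child "o", so pruning stops there.
Nodes removed: 3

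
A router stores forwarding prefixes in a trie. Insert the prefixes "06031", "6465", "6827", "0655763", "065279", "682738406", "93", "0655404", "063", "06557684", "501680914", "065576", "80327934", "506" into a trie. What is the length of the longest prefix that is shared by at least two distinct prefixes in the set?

6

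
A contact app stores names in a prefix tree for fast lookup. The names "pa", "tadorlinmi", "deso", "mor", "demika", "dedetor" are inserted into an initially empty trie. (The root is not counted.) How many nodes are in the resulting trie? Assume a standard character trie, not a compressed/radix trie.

28

Count nodes per top-level branch (shared prefixes stored once):
  'd'-branch (dedetor, demika, deso): 13 nodes
  'm'-branch (mor): 3 nodes
  'p'-branch (pa): 2 nodes
  't'-branch (tadorlinmi): 10 nodes
Sum: 28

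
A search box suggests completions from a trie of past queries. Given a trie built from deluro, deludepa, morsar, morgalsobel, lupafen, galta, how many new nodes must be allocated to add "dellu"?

Walking "dellu" from the root, the first 3 characters ("del") follow existing edges; "l" is the first miss.
So 5 − 3 = 2 new nodes.

2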